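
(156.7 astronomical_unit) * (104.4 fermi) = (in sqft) 26.34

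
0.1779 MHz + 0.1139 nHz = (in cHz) 1.779e+07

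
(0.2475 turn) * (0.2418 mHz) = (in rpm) 0.003591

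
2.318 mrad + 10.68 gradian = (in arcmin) 584.7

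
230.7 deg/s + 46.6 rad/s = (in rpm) 483.4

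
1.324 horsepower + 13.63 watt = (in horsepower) 1.342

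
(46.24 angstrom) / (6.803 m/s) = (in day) 7.867e-15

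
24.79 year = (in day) 9048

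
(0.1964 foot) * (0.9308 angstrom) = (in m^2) 5.572e-12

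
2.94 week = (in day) 20.58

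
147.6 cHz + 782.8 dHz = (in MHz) 7.976e-05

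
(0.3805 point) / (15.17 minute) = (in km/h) 5.309e-07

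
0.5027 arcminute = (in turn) 2.327e-05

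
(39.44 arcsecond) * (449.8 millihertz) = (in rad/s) 8.601e-05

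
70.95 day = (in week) 10.14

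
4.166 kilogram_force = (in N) 40.85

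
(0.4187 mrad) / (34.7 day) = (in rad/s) 1.397e-10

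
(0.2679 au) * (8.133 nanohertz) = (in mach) 0.9573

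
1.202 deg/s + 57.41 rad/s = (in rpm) 548.4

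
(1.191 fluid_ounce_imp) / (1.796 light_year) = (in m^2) 1.992e-21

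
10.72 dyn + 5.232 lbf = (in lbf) 5.232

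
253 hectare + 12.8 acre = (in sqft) 2.779e+07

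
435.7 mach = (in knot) 2.884e+05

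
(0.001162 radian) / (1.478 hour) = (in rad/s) 2.184e-07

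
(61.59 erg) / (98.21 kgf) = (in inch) 2.518e-07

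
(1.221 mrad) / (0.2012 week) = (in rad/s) 1.003e-08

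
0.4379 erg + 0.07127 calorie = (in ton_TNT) 7.127e-11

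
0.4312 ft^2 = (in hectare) 4.006e-06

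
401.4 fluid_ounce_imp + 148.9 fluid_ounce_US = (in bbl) 0.09943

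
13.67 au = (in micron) 2.045e+18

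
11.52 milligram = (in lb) 2.54e-05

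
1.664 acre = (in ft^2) 7.248e+04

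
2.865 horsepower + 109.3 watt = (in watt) 2246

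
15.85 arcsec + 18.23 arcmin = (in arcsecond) 1110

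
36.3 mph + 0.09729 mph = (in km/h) 58.58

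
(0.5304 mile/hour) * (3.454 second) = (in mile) 0.0005089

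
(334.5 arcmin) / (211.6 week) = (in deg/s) 4.356e-08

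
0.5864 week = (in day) 4.105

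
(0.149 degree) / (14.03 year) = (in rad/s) 5.878e-12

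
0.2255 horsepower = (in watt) 168.2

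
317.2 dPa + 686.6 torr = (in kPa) 91.57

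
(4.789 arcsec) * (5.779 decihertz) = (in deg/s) 0.0007688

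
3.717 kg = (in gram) 3717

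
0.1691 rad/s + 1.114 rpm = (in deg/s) 16.37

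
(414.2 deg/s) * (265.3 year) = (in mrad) 6.048e+13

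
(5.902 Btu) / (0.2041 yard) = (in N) 3.337e+04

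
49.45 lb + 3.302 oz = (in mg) 2.252e+07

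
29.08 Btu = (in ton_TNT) 7.333e-06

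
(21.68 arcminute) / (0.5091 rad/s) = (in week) 2.048e-08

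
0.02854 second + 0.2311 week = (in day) 1.618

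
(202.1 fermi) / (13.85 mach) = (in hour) 1.19e-20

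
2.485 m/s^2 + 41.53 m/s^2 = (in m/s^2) 44.02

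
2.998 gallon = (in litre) 11.35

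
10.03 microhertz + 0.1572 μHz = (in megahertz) 1.019e-11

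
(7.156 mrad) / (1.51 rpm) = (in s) 0.04525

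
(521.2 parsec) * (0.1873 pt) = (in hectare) 1.063e+11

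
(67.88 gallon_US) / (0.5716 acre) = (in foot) 0.0003644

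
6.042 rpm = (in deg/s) 36.25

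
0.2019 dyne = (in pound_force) 4.539e-07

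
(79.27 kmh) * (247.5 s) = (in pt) 1.545e+07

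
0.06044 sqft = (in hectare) 5.615e-07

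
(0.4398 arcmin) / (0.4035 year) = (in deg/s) 5.76e-10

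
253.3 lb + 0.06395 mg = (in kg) 114.9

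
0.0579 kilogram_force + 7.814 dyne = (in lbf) 0.1277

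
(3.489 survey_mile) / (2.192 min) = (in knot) 82.99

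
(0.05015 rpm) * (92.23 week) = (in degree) 1.678e+07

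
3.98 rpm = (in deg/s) 23.88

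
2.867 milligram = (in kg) 2.867e-06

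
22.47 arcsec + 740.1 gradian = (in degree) 666.1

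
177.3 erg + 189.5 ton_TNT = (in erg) 7.929e+18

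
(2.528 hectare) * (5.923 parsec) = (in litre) 4.62e+24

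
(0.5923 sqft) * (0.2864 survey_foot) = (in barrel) 0.03021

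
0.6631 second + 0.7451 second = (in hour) 0.0003912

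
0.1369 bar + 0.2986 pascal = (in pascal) 1.369e+04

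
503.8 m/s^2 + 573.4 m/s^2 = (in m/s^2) 1077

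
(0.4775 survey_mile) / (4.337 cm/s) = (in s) 1.772e+04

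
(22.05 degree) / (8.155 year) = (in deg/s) 8.574e-08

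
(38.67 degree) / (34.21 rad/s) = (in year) 6.256e-10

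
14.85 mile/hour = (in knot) 12.9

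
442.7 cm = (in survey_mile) 0.002751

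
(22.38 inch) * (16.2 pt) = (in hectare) 3.249e-07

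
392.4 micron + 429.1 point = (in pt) 430.2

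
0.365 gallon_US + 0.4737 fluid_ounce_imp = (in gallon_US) 0.3686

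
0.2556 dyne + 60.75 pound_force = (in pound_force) 60.75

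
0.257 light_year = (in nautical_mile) 1.313e+12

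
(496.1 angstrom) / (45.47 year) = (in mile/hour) 7.739e-17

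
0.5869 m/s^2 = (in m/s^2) 0.5869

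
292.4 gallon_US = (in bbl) 6.962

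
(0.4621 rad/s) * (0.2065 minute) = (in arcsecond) 1.181e+06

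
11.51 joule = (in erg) 1.151e+08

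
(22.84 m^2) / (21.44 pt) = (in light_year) 3.192e-13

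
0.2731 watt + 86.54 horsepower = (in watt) 6.453e+04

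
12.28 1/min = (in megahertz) 2.047e-07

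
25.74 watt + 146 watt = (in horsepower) 0.2303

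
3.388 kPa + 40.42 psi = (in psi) 40.91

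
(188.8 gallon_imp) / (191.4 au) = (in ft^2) 3.227e-13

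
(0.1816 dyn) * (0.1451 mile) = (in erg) 4241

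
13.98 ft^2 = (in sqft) 13.98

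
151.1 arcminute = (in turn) 0.006995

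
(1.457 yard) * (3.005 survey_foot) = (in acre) 0.0003015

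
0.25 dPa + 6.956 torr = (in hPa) 9.274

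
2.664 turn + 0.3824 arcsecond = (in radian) 16.74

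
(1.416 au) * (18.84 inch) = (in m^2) 1.014e+11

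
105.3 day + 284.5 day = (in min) 5.613e+05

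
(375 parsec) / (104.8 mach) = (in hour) 9.007e+10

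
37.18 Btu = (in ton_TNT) 9.375e-06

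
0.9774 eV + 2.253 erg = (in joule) 2.253e-07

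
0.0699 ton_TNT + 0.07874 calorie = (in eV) 1.825e+27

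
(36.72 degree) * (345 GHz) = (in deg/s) 1.267e+13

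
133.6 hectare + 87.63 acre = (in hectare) 169.1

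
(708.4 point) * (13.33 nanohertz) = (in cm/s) 3.331e-07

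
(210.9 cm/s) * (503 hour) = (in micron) 3.819e+12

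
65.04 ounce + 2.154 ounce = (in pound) 4.2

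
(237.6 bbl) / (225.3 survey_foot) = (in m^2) 0.5501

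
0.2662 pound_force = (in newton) 1.184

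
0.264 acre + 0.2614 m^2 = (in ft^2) 1.15e+04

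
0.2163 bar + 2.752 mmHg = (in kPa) 22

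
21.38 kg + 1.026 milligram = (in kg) 21.38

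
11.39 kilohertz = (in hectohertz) 113.9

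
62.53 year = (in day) 2.282e+04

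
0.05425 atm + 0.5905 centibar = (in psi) 0.8829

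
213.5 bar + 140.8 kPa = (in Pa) 2.149e+07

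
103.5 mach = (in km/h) 1.269e+05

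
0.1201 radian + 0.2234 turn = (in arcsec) 3.143e+05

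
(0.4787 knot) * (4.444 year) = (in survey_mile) 2.145e+04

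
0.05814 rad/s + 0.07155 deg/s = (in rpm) 0.5671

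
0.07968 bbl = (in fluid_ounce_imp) 445.9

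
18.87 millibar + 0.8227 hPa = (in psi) 0.2856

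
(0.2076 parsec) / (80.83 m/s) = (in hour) 2.201e+10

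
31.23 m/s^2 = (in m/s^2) 31.23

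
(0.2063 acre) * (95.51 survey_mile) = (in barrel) 8.071e+08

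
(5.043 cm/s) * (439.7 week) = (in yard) 1.467e+07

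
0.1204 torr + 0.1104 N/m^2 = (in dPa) 161.6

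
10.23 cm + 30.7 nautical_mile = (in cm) 5.686e+06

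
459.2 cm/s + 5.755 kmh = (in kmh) 22.29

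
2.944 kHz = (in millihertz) 2.944e+06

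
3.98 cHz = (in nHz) 3.98e+07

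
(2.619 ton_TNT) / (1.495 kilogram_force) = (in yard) 8.174e+08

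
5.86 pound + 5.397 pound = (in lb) 11.26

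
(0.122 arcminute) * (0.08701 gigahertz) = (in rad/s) 3088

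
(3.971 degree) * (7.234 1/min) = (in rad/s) 0.008356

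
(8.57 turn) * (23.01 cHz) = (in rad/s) 12.39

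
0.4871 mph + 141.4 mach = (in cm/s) 4.815e+06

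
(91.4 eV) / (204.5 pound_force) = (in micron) 1.61e-14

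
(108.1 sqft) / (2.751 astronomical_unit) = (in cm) 2.44e-09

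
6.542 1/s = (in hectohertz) 0.06542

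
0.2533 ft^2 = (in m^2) 0.02353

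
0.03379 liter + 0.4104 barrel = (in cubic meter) 0.06528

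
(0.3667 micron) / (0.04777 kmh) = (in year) 8.763e-13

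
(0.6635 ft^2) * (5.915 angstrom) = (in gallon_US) 9.632e-09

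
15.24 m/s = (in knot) 29.62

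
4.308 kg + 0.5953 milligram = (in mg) 4.308e+06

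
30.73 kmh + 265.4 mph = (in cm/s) 1.272e+04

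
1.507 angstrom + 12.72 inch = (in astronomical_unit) 2.16e-12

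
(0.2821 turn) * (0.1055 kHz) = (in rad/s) 187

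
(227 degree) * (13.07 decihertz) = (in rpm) 49.45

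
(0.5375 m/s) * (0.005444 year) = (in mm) 9.228e+07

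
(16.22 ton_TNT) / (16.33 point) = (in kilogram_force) 1.201e+12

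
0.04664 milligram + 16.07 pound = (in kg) 7.289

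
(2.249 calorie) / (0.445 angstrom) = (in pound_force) 4.754e+10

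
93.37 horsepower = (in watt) 6.963e+04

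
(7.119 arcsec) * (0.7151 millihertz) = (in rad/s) 2.468e-08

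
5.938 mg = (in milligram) 5.938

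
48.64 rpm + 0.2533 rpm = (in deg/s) 293.4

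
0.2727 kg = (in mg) 2.727e+05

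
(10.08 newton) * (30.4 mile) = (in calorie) 1.179e+05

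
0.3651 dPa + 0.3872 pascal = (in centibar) 0.0004237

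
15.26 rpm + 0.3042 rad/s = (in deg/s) 109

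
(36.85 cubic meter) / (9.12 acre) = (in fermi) 9.984e+11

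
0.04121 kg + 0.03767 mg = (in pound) 0.09085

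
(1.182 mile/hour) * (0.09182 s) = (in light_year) 5.128e-18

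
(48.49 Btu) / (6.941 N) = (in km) 7.371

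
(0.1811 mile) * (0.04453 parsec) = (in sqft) 4.311e+18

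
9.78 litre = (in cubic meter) 0.00978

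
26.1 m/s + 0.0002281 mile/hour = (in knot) 50.73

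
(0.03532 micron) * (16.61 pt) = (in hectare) 2.07e-14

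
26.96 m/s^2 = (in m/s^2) 26.96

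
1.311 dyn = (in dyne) 1.311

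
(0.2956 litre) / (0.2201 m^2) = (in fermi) 1.343e+12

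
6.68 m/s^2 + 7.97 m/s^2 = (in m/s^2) 14.65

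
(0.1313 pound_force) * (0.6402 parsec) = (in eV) 7.201e+34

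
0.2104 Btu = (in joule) 222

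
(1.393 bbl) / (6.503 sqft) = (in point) 1039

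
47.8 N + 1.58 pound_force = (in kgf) 5.591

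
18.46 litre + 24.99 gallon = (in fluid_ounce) 3823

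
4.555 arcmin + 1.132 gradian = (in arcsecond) 3941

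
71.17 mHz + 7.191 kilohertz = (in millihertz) 7.191e+06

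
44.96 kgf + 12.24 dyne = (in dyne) 4.409e+07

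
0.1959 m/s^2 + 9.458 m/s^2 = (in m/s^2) 9.654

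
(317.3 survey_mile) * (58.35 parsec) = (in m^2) 9.194e+23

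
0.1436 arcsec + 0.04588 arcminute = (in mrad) 0.01404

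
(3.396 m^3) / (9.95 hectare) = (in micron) 34.13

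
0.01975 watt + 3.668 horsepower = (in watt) 2735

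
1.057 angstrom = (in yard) 1.156e-10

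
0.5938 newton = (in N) 0.5938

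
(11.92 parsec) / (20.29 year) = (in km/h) 2.069e+09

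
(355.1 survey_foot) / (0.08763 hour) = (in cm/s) 34.31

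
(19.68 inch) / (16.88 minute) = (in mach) 1.449e-06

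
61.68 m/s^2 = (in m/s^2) 61.68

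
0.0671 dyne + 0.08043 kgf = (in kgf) 0.08043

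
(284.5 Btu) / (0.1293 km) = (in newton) 2321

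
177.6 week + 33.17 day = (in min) 1.838e+06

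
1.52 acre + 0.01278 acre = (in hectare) 0.6203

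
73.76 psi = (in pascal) 5.086e+05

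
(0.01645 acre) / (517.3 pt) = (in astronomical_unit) 2.438e-09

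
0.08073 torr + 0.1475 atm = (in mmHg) 112.2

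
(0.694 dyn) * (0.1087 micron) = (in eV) 4.708e+06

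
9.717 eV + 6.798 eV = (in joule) 2.646e-18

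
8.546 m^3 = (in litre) 8546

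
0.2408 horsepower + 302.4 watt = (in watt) 482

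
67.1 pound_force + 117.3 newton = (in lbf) 93.47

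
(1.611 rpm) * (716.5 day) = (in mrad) 1.044e+10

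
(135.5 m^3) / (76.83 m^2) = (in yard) 1.929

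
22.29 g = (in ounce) 0.7863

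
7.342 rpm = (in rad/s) 0.7689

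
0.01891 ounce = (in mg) 536.1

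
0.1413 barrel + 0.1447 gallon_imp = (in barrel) 0.1454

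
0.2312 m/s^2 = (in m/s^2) 0.2312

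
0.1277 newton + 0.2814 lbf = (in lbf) 0.3101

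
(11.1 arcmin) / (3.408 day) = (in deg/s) 6.283e-07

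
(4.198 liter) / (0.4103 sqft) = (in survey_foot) 0.3613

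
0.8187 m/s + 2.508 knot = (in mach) 0.006194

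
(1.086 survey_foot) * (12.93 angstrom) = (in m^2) 4.28e-10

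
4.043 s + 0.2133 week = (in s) 1.29e+05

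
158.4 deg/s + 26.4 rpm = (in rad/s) 5.529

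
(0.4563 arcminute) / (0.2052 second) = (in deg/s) 0.03706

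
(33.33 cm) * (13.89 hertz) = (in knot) 8.999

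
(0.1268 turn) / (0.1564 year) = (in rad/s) 1.615e-07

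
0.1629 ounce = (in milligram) 4618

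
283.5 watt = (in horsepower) 0.3802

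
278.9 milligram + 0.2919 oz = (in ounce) 0.3017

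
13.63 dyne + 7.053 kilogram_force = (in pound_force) 15.55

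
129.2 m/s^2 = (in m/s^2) 129.2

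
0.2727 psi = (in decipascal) 1.88e+04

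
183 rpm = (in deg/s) 1098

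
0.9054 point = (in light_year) 3.376e-20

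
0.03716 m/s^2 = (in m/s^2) 0.03716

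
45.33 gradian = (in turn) 0.1133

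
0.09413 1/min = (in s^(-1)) 0.001569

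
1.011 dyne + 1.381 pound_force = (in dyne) 6.143e+05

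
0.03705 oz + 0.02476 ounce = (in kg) 0.001752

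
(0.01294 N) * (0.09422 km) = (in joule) 1.219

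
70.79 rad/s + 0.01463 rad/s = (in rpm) 676.1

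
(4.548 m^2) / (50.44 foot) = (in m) 0.2958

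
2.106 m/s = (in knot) 4.094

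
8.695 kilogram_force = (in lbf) 19.17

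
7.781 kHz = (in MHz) 0.007781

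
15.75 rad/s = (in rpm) 150.4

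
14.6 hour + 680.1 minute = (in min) 1556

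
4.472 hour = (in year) 0.0005105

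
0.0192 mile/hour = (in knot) 0.01668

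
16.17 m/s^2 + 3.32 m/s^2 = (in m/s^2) 19.49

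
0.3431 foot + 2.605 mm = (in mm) 107.2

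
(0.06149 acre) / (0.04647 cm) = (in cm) 5.355e+07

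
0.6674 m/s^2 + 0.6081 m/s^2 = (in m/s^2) 1.276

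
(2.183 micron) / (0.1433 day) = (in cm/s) 1.763e-08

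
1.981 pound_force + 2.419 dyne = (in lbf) 1.981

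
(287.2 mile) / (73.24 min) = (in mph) 235.3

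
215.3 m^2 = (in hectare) 0.02153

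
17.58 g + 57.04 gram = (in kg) 0.07462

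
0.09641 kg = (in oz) 3.401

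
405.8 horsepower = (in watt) 3.026e+05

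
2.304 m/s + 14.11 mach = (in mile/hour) 1.075e+04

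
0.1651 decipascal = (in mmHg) 0.0001238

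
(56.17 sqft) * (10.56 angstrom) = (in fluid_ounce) 0.0001863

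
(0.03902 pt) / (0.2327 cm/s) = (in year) 1.876e-10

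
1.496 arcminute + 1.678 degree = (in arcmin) 102.2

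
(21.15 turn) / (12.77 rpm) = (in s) 99.37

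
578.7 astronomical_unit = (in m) 8.657e+13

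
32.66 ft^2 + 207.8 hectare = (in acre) 513.5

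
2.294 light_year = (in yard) 2.373e+16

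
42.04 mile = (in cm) 6.766e+06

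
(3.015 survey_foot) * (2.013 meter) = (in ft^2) 19.91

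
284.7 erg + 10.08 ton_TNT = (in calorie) 1.008e+10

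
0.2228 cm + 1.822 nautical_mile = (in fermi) 3.374e+18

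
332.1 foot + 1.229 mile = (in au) 1.39e-08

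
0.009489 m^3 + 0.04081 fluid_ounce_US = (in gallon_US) 2.507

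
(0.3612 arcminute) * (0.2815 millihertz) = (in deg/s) 1.695e-06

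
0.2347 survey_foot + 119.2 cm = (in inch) 49.75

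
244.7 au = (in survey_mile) 2.275e+10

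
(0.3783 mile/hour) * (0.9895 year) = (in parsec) 1.71e-10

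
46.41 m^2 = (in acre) 0.01147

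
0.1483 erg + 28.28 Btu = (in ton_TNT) 7.131e-06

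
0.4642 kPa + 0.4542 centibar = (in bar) 0.009184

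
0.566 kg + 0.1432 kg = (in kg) 0.7092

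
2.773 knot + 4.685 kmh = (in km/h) 9.821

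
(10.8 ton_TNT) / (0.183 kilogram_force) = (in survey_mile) 1.565e+07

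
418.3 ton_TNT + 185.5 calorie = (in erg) 1.75e+19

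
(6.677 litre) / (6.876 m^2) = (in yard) 0.001062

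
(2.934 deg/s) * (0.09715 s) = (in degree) 0.285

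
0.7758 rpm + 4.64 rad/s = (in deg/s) 270.5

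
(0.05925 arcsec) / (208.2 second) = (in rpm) 1.318e-08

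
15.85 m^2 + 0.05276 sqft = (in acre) 0.003918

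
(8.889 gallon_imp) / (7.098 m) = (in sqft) 0.06128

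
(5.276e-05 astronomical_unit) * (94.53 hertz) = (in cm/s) 7.461e+10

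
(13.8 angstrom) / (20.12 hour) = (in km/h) 6.859e-14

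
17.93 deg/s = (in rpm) 2.988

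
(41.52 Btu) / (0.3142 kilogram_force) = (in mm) 1.422e+07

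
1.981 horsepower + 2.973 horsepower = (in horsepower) 4.954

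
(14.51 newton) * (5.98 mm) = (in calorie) 0.02074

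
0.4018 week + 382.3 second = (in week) 0.4024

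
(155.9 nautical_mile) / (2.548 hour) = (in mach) 0.09244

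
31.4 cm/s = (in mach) 0.0009222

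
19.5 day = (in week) 2.786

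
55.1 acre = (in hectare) 22.3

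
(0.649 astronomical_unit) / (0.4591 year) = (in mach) 19.69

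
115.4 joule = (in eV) 7.203e+20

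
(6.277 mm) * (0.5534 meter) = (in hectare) 3.474e-07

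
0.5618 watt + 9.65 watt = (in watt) 10.21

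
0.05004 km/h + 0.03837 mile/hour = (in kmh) 0.1118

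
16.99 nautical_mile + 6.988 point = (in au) 2.103e-07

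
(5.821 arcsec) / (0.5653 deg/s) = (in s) 0.00286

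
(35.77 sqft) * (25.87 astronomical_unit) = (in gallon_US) 3.397e+15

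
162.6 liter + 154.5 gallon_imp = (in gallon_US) 228.5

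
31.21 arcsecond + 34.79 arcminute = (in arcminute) 35.31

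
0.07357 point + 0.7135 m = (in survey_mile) 0.0004434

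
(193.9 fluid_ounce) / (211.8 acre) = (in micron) 0.00669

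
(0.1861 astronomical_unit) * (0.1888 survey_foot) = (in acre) 3.959e+05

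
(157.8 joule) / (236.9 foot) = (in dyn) 2.185e+05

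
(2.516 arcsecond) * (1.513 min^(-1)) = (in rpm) 2.937e-06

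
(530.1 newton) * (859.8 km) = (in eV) 2.845e+27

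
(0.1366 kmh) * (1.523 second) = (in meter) 0.05779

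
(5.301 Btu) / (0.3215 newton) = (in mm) 1.74e+07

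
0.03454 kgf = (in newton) 0.3387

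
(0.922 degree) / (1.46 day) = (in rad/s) 1.276e-07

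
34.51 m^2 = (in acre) 0.008528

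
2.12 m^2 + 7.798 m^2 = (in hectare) 0.0009918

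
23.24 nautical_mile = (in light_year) 4.549e-12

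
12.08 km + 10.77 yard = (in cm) 1.209e+06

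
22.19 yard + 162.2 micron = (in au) 1.356e-10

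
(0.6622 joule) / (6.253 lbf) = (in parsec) 7.715e-19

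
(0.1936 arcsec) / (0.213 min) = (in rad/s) 7.344e-08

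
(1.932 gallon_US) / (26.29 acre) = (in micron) 0.06874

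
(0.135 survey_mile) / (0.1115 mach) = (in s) 5.723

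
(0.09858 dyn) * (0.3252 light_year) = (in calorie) 7.249e+08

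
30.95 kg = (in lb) 68.23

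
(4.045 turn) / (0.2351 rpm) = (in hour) 0.2868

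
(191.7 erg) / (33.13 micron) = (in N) 0.5786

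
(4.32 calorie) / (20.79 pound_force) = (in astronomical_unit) 1.306e-12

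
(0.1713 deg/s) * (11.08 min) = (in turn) 0.3163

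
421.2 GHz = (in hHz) 4.212e+09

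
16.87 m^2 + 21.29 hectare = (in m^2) 2.129e+05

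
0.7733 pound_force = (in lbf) 0.7733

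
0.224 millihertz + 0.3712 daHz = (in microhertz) 3.712e+06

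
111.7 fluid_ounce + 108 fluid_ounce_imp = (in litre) 6.372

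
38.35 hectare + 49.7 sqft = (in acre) 94.77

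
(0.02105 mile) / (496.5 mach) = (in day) 2.319e-09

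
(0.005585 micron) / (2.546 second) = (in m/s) 2.194e-09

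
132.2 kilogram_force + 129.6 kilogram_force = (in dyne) 2.567e+08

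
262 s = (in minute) 4.367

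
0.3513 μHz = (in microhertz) 0.3513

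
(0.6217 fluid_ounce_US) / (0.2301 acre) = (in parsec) 6.399e-25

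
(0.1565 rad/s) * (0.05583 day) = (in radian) 754.9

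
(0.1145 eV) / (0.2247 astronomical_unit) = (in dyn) 5.457e-26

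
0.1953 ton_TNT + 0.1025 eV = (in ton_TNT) 0.1953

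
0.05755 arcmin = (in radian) 1.674e-05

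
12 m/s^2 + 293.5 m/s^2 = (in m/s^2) 305.5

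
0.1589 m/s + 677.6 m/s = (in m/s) 677.8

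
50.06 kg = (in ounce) 1766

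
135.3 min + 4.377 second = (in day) 0.09401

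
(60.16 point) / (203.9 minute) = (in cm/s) 0.0001735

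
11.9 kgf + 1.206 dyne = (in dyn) 1.167e+07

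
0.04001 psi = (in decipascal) 2759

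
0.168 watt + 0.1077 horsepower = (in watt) 80.48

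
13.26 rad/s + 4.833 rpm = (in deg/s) 788.7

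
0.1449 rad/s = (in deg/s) 8.302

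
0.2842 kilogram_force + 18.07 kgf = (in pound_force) 40.46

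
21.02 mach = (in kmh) 2.577e+04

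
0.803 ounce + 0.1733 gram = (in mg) 2.294e+04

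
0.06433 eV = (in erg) 1.031e-13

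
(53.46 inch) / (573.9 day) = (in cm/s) 2.738e-06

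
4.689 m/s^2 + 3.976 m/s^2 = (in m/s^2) 8.665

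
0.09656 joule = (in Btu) 9.152e-05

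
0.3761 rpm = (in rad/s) 0.03939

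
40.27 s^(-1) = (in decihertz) 402.7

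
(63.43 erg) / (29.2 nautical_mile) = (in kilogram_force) 1.196e-11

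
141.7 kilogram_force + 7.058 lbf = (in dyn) 1.421e+08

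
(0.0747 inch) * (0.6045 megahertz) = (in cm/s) 1.147e+05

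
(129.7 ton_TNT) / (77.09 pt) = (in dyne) 1.995e+18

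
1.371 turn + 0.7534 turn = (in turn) 2.124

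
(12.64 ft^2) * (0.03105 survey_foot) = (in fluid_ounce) 375.8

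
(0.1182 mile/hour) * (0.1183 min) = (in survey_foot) 1.231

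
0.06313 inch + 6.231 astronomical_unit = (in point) 2.642e+15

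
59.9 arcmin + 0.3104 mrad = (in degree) 1.016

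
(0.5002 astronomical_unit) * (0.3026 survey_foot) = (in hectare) 6.902e+05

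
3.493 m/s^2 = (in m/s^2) 3.493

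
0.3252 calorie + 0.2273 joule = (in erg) 1.588e+07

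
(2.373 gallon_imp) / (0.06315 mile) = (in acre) 2.623e-08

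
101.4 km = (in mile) 63.01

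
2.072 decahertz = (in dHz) 207.2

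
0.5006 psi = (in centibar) 3.452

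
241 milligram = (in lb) 0.0005313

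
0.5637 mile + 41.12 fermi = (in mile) 0.5637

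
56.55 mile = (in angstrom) 9.101e+14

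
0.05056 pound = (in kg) 0.02293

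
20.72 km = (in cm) 2.072e+06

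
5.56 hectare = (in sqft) 5.985e+05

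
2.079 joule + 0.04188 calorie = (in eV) 1.407e+19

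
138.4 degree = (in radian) 2.416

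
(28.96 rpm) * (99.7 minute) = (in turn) 2887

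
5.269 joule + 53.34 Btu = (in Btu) 53.34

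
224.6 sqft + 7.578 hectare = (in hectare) 7.58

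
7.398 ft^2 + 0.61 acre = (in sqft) 2.658e+04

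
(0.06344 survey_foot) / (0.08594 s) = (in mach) 0.0006608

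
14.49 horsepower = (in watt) 1.081e+04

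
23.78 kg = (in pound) 52.43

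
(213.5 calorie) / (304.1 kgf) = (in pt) 849.1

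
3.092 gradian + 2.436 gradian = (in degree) 4.975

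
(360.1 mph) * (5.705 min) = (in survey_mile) 34.24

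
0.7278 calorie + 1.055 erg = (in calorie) 0.7278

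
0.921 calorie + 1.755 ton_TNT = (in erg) 7.343e+16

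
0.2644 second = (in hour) 7.344e-05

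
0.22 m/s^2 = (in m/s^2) 0.22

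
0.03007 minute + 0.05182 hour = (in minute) 3.139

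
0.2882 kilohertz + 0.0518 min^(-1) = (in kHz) 0.2882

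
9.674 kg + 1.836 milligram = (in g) 9674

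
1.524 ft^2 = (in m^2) 0.1416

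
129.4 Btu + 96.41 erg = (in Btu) 129.4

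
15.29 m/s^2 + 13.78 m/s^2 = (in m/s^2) 29.07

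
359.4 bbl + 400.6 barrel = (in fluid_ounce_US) 4.086e+06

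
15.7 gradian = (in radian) 0.2466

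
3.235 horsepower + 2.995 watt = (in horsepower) 3.239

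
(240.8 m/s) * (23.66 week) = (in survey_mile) 2.141e+06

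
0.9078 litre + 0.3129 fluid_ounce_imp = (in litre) 0.9167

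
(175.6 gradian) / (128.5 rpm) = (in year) 6.5e-09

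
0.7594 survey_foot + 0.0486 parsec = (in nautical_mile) 8.097e+11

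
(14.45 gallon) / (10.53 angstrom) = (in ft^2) 5.591e+08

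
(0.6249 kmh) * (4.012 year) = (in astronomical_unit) 0.0001468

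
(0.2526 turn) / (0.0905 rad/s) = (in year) 5.561e-07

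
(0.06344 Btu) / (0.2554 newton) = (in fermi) 2.621e+17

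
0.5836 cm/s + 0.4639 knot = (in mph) 0.5469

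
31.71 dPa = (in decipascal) 31.71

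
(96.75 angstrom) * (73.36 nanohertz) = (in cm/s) 7.098e-14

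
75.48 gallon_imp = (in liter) 343.1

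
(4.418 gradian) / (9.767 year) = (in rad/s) 2.253e-10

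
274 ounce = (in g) 7768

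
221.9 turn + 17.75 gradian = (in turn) 221.9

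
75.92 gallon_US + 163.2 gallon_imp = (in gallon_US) 271.9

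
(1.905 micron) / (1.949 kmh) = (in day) 4.073e-11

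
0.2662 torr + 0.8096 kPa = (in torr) 6.339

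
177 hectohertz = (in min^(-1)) 1.062e+06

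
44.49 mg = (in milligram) 44.49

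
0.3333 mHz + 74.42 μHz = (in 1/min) 0.02446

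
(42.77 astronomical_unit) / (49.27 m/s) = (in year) 4118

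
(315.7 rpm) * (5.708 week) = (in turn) 1.816e+07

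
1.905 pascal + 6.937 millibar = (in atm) 0.006865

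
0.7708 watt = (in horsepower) 0.001034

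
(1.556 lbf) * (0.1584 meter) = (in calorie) 0.262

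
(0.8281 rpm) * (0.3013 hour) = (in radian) 94.06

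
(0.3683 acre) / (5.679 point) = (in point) 2.109e+09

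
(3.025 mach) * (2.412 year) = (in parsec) 2.539e-06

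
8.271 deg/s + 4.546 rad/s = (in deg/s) 268.7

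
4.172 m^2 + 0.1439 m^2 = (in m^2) 4.316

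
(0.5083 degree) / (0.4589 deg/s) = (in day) 1.282e-05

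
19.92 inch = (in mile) 0.0003144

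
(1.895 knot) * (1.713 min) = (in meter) 100.2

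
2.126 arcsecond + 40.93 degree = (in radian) 0.7144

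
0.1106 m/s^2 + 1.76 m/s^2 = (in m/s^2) 1.871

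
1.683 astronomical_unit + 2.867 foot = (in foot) 8.26e+11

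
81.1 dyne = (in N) 0.000811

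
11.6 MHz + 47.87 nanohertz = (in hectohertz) 1.16e+05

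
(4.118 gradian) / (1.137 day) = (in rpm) 6.288e-06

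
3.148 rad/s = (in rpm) 30.06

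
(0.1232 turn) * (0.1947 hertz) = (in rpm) 1.439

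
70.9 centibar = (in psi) 10.28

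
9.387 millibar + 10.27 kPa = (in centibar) 11.21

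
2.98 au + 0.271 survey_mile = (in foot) 1.463e+12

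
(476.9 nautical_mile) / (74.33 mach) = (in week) 5.77e-05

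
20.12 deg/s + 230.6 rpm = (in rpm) 234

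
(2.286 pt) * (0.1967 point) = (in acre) 1.383e-11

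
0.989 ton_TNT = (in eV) 2.583e+28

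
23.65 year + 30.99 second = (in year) 23.65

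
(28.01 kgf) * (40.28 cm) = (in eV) 6.906e+20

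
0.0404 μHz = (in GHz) 4.04e-17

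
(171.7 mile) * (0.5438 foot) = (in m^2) 4.58e+04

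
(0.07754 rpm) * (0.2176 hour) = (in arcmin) 2.187e+04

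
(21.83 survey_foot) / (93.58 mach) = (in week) 3.453e-10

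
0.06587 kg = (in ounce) 2.323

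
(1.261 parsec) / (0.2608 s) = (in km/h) 5.371e+17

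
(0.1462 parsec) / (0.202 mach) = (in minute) 1.093e+12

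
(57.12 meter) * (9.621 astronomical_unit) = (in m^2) 8.221e+13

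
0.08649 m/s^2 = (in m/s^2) 0.08649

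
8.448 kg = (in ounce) 298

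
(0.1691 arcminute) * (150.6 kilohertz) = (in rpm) 70.74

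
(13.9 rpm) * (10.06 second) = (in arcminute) 5.034e+04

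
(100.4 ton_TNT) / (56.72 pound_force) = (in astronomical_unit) 0.01113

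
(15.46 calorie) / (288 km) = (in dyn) 22.46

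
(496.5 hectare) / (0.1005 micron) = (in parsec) 0.001601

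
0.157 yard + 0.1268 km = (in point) 3.598e+05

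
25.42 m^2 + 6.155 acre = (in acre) 6.161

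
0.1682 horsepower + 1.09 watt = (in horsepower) 0.1697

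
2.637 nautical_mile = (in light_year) 5.162e-13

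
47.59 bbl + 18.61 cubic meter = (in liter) 2.618e+04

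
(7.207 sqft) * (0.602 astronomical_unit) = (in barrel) 3.793e+11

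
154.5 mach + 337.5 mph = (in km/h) 1.899e+05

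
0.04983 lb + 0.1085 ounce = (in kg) 0.02568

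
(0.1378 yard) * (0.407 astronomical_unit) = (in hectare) 7.672e+05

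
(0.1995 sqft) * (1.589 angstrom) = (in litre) 2.945e-09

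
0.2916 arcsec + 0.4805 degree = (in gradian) 0.534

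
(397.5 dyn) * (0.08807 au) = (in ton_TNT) 0.01252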